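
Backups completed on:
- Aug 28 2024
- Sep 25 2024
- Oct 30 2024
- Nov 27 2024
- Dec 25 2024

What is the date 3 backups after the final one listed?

All Wednesdays; the gaps (28, 35, 28, 28) vary with month length.
This is the last Wednesday of each month.
Last Wednesday of January 2025: Jan 29 2025.
Last Wednesday of February 2025: Feb 26 2025.
Last Wednesday of March 2025: Mar 26 2025.

Mar 26 2025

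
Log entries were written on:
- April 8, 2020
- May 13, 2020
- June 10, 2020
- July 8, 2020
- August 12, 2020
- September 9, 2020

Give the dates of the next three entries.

October 14, 2020; November 11, 2020; December 9, 2020

Gaps: 35, 28, 28, 35, 28 days — a mix of 28 and 35. Every date is a Wednesday.
Each is the 2nd Wednesday of its month.
2nd Wednesday of October 2020: October 14, 2020.
2nd Wednesday of November 2020: November 11, 2020.
December 2020 — 2nd Wednesday is December 9, 2020.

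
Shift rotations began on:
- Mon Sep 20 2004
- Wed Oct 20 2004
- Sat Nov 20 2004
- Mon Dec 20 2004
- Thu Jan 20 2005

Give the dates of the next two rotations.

Each date is the 20th; the gaps (30, 31, 30, 31) track the month lengths.
The rule is the 20th of each month.
February 2005: Sun Feb 20 2005.
March 2005: Sun Mar 20 2005.

Sun Feb 20 2005, Sun Mar 20 2005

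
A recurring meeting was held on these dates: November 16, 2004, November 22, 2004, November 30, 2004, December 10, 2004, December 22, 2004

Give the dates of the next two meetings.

January 5, 2005; January 21, 2005

Gaps: 6, 8, 10, 12 days — each gap is 2 larger than the previous one.
Next gap: 14 days. December 22, 2004 + 14 days = January 5, 2005.
Next gap: 16 days. January 5, 2005 + 16 days = January 21, 2005.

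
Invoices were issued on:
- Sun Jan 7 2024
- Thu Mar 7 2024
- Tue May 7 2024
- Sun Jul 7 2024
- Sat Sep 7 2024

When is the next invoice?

Thu Nov 7 2024

Gaps: 60, 61, 61, 62 days — not constant. Every event is on the 7th of the month.
Pattern: the 7th of every 2 months.
Next: November 2024 → Thu Nov 7 2024.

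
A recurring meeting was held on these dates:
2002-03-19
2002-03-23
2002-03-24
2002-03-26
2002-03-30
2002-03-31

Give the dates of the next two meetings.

Gaps: 4, 1, 2, 4, 1 days — not constant, but cyclic with period 3.
The events fall on every Tuesday, Saturday and Sunday.
The following Tuesday is 2002-04-02.
The following Saturday is 2002-04-06.

2002-04-02, 2002-04-06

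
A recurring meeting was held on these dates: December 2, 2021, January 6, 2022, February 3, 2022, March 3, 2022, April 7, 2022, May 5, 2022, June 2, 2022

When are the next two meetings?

All dates are Thursdays, 35, 28, 28, 35, 28, 28 days apart.
Specifically, the 1st Thursday of each month.
July 2022 — 1st Thursday is July 7, 2022.
August 2022 — 1st Thursday is August 4, 2022.

July 7, 2022; August 4, 2022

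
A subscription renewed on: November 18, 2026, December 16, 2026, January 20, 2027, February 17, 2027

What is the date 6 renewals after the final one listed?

August 18, 2027

Gaps: 28, 35, 28 days — a mix of 28 and 35. Every date is a Wednesday.
Each is the 3rd Wednesday of its month.
3rd Wednesday of March 2027: March 17, 2027.
3rd Wednesday of April 2027: April 21, 2027.
May 2027 — 3rd Wednesday is May 19, 2027.
June 2027 — 3rd Wednesday is June 16, 2027.
July 2027 — 3rd Wednesday is July 21, 2027.
August 2027 — 3rd Wednesday is August 18, 2027.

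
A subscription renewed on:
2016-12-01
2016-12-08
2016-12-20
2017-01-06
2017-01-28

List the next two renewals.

2017-02-24, 2017-03-28

Intervals are 7, 12, 17, 22 days — an arithmetic progression with common difference 5.
Next gap: 27 days. 2017-01-28 + 27 days = 2017-02-24.
Next gap: 32 days. 2017-02-24 + 32 days = 2017-03-28.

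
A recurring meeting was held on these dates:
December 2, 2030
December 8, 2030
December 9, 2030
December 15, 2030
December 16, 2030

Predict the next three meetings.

The gap pattern 6, 1, 6, 1 repeats every 2 events.
These are the Mondays and Sundays of each week.
The following Sunday is December 22, 2030.
Next Monday: December 23, 2030.
Next Sunday: December 29, 2030.

December 22, 2030; December 23, 2030; December 29, 2030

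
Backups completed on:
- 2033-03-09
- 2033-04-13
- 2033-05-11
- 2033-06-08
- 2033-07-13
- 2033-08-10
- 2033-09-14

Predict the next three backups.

2033-10-12, 2033-11-09, 2033-12-14

All dates are Wednesdays, 35, 28, 28, 35, 28, 35 days apart.
Specifically, the 2nd Wednesday of each month.
October 2033 — 2nd Wednesday is 2033-10-12.
November 2033 — 2nd Wednesday is 2033-11-09.
2nd Wednesday of December 2033: 2033-12-14.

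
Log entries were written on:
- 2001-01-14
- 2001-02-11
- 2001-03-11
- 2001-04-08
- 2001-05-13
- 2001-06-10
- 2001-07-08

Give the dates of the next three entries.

Gaps: 28, 28, 28, 35, 28, 28 days — a mix of 28 and 35. Every date is a Sunday.
Each is the 2nd Sunday of its month.
August 2001 — 2nd Sunday is 2001-08-12.
September 2001 — 2nd Sunday is 2001-09-09.
2nd Sunday of October 2001: 2001-10-14.

2001-08-12, 2001-09-09, 2001-10-14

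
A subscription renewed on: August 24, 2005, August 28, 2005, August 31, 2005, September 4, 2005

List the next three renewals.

September 7, 2005; September 11, 2005; September 14, 2005

Gaps: 4, 3, 4 days — not constant, but cyclic with period 2.
The events fall on every Wednesday and Sunday.
The following Wednesday is September 7, 2005.
The following Sunday is September 11, 2005.
Next Wednesday: September 14, 2005.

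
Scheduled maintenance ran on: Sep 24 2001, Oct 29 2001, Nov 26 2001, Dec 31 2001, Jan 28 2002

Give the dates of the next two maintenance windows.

All Mondays; the gaps (35, 28, 35, 28) vary with month length.
This is the last Monday of each month.
February 2002 ends with Monday Feb 25 2002.
Last Monday of March 2002: Mar 25 2002.

Feb 25 2002, Mar 25 2002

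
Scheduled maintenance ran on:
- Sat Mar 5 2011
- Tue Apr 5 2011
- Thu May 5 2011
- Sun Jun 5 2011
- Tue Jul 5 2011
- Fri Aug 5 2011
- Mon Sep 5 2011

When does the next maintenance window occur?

Each date is the 5th; the gaps (31, 30, 31, 30, 31, 31) track the month lengths.
The rule is the 5th of each month.
October 2011: Wed Oct 5 2011.

Wed Oct 5 2011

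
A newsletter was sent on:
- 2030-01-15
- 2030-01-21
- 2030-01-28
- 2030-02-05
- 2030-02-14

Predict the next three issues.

Intervals are 6, 7, 8, 9 days — an arithmetic progression with common difference 1.
Next gap: 10 days. 2030-02-14 + 10 days = 2030-02-24.
Next gap: 11 days. 2030-02-24 + 11 days = 2030-03-07.
Next gap: 12 days. 2030-03-07 + 12 days = 2030-03-19.

2030-02-24, 2030-03-07, 2030-03-19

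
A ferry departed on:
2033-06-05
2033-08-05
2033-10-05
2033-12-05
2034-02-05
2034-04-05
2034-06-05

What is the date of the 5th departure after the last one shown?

2035-04-05

Each date is the 5th; the gaps (61, 61, 61, 62, 59, 61) track the month lengths.
The rule is the 5th of every 2 months.
Next: August 2034 → 2034-08-05.
Next: October 2034 → 2034-10-05.
December 2034: 2034-12-05.
Next: February 2035 → 2035-02-05.
April 2035: 2035-04-05.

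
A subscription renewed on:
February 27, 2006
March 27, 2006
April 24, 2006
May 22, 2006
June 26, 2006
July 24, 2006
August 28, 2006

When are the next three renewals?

All dates are Mondays, 28, 28, 28, 35, 28, 35 days apart.
Specifically, the 4th Monday of each month.
September 2006 — 4th Monday is September 25, 2006.
October 2006 — 4th Monday is October 23, 2006.
4th Monday of November 2006: November 27, 2006.

September 25, 2006; October 23, 2006; November 27, 2006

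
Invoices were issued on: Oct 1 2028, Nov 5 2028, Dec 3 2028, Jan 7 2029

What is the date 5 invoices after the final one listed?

Jun 3 2029

All dates are Sundays, 35, 28, 35 days apart.
Specifically, the 1st Sunday of each month.
February 2029 — 1st Sunday is Feb 4 2029.
March 2029 — 1st Sunday is Mar 4 2029.
1st Sunday of April 2029: Apr 1 2029.
May 2029 — 1st Sunday is May 6 2029.
June 2029 — 1st Sunday is Jun 3 2029.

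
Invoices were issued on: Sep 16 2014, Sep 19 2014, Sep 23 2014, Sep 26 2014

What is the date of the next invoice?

Sep 30 2014

The gap pattern 3, 4, 3 repeats every 2 events.
These are the Tuesdays and Fridays of each week.
The following Tuesday is Sep 30 2014.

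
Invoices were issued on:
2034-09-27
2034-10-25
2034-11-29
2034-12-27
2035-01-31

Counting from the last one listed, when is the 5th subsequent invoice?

Every date is a Wednesday; gaps 28, 35, 28, 35 days.
Each is the last Wednesday of its month (at least one falls on the 29th or later, ruling out '4th Wednesday').
February 2035 ends with Wednesday 2035-02-28.
Last Wednesday of March 2035: 2035-03-28.
April 2035 ends with Wednesday 2035-04-25.
May 2035 ends with Wednesday 2035-05-30.
June 2035 ends with Wednesday 2035-06-27.

2035-06-27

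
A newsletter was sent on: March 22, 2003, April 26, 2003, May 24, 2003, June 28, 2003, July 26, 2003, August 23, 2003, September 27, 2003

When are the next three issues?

All dates are Saturdays, 35, 28, 35, 28, 28, 35 days apart.
Specifically, the 4th Saturday of each month.
October 2003 — 4th Saturday is October 25, 2003.
November 2003 — 4th Saturday is November 22, 2003.
December 2003 — 4th Saturday is December 27, 2003.

October 25, 2003; November 22, 2003; December 27, 2003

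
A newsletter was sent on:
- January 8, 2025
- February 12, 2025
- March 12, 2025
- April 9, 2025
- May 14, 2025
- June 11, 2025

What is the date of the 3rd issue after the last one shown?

These are Wednesdays at 28- or 35-day spacing (35, 28, 28, 35, 28).
The pattern: 2nd Wednesday of the month.
2nd Wednesday of July 2025: July 9, 2025.
August 2025 — 2nd Wednesday is August 13, 2025.
September 2025 — 2nd Wednesday is September 10, 2025.

September 10, 2025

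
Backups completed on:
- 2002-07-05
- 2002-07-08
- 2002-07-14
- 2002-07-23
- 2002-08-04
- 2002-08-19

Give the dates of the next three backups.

2002-09-06, 2002-09-27, 2002-10-21

Intervals are 3, 6, 9, 12, 15 days — an arithmetic progression with common difference 3.
Next gap: 18 days. 2002-08-19 + 18 days = 2002-09-06.
Next gap: 21 days. 2002-09-06 + 21 days = 2002-09-27.
Next gap: 24 days. 2002-09-27 + 24 days = 2002-10-21.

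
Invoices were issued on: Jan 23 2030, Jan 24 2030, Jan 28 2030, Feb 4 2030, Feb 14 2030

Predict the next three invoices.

Intervals are 1, 4, 7, 10 days — an arithmetic progression with common difference 3.
Next gap: 13 days. Feb 14 2030 + 13 days = Feb 27 2030.
Next gap: 16 days. Feb 27 2030 + 16 days = Mar 15 2030.
Next gap: 19 days. Mar 15 2030 + 19 days = Apr 3 2030.

Feb 27 2030, Mar 15 2030, Apr 3 2030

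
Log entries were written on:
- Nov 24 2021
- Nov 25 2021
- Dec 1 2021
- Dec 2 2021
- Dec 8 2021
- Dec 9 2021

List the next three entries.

Every event lands on a Wednesday or Thursday (gaps cycle 1, 6, 1, 6, 1).
So the schedule is: every Wednesday and Thursday.
The following Wednesday is Dec 15 2021.
Next Thursday: Dec 16 2021.
Next Wednesday: Dec 22 2021.

Dec 15 2021, Dec 16 2021, Dec 22 2021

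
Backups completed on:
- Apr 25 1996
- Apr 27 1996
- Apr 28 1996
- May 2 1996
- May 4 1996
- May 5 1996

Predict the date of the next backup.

The gap pattern 2, 1, 4, 2, 1 repeats every 3 events.
These are the Thursdays, Saturdays and Sundays of each week.
Next Thursday: May 9 1996.

May 9 1996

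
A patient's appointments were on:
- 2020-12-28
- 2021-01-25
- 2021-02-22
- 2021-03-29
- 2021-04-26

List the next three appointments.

Every date is a Monday; gaps 28, 28, 35, 28 days.
Each is the last Monday of its month (at least one falls on the 29th or later, ruling out '4th Monday').
May 2021 ends with Monday 2021-05-31.
Last Monday of June 2021: 2021-06-28.
July 2021 ends with Monday 2021-07-26.

2021-05-31, 2021-06-28, 2021-07-26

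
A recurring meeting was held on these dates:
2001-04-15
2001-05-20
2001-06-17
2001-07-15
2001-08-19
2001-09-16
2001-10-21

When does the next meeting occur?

2001-11-18

These are Sundays at 28- or 35-day spacing (35, 28, 28, 35, 28, 35).
The pattern: 3rd Sunday of the month.
3rd Sunday of November 2001: 2001-11-18.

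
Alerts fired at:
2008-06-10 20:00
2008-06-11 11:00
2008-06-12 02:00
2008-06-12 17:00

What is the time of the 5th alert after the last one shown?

2008-06-15 20:00

Spacing: 15, 15, 15 h — constant 15 h.
2008-06-12 17:00 + 15 h = 2008-06-13 08:00.
2008-06-13 08:00 + 15 h = 2008-06-13 23:00.
2008-06-13 23:00 + 15 h = 2008-06-14 14:00.
2008-06-14 14:00 + 15 h = 2008-06-15 05:00.
2008-06-15 05:00 + 15 h = 2008-06-15 20:00.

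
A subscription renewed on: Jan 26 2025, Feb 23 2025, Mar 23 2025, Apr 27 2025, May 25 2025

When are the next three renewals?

These are Sundays at 28- or 35-day spacing (28, 28, 35, 28).
The pattern: 4th Sunday of the month.
June 2025 — 4th Sunday is Jun 22 2025.
July 2025 — 4th Sunday is Jul 27 2025.
August 2025 — 4th Sunday is Aug 24 2025.

Jun 22 2025, Jul 27 2025, Aug 24 2025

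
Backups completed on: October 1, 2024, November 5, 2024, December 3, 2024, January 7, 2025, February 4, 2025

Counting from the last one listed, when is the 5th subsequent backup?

July 1, 2025

All dates are Tuesdays, 35, 28, 35, 28 days apart.
Specifically, the 1st Tuesday of each month.
1st Tuesday of March 2025: March 4, 2025.
1st Tuesday of April 2025: April 1, 2025.
May 2025 — 1st Tuesday is May 6, 2025.
1st Tuesday of June 2025: June 3, 2025.
July 2025 — 1st Tuesday is July 1, 2025.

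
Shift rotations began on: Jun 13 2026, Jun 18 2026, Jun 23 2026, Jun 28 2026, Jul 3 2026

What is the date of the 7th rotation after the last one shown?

Aug 7 2026

Gaps between consecutive events: 5, 5, 5, 5 days — a constant 5-day interval.
Jul 3 2026 + 5 days = Jul 8 2026.
Jul 8 2026 + 5 days = Jul 13 2026.
Jul 13 2026 + 5 days = Jul 18 2026.
Jul 18 2026 + 5 days = Jul 23 2026.
Jul 23 2026 + 5 days = Jul 28 2026.
Jul 28 2026 + 5 days = Aug 2 2026.
Aug 2 2026 + 5 days = Aug 7 2026.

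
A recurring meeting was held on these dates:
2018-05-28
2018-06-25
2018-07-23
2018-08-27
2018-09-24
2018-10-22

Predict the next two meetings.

Gaps: 28, 28, 35, 28, 28 days — a mix of 28 and 35. Every date is a Monday.
Each is the 4th Monday of its month.
4th Monday of November 2018: 2018-11-26.
December 2018 — 4th Monday is 2018-12-24.

2018-11-26, 2018-12-24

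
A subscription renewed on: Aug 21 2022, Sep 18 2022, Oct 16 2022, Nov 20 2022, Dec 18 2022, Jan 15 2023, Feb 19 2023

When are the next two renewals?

Mar 19 2023, Apr 16 2023

Gaps: 28, 28, 35, 28, 28, 35 days — a mix of 28 and 35. Every date is a Sunday.
Each is the 3rd Sunday of its month.
3rd Sunday of March 2023: Mar 19 2023.
3rd Sunday of April 2023: Apr 16 2023.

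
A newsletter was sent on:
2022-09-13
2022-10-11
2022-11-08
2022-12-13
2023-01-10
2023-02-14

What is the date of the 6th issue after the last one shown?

2023-08-08

All dates are Tuesdays, 28, 28, 35, 28, 35 days apart.
Specifically, the 2nd Tuesday of each month.
2nd Tuesday of March 2023: 2023-03-14.
April 2023 — 2nd Tuesday is 2023-04-11.
2nd Tuesday of May 2023: 2023-05-09.
2nd Tuesday of June 2023: 2023-06-13.
July 2023 — 2nd Tuesday is 2023-07-11.
2nd Tuesday of August 2023: 2023-08-08.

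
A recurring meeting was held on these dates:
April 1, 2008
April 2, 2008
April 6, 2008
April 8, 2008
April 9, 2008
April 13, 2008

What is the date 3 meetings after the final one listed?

April 20, 2008

Every event lands on a Tuesday or Wednesday or Sunday (gaps cycle 1, 4, 2, 1, 4).
So the schedule is: every Tuesday, Wednesday and Sunday.
Next Tuesday: April 15, 2008.
The following Wednesday is April 16, 2008.
Next Sunday: April 20, 2008.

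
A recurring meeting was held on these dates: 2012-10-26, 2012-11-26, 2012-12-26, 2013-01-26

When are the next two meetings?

2013-02-26, 2013-03-26

Gaps: 31, 30, 31 days — not constant. Every event is on the 26th of the month.
Pattern: the 26th of each month.
February 2013: 2013-02-26.
Next: March 2013 → 2013-03-26.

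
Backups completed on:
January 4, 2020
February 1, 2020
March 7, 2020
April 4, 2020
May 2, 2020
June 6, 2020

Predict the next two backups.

All dates are Saturdays, 28, 35, 28, 28, 35 days apart.
Specifically, the 1st Saturday of each month.
July 2020 — 1st Saturday is July 4, 2020.
August 2020 — 1st Saturday is August 1, 2020.

July 4, 2020; August 1, 2020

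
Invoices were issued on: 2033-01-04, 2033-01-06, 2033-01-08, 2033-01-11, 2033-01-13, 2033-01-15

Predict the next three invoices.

Every event lands on a Tuesday or Thursday or Saturday (gaps cycle 2, 2, 3, 2, 2).
So the schedule is: every Tuesday, Thursday and Saturday.
Next Tuesday: 2033-01-18.
Next Thursday: 2033-01-20.
The following Saturday is 2033-01-22.

2033-01-18, 2033-01-20, 2033-01-22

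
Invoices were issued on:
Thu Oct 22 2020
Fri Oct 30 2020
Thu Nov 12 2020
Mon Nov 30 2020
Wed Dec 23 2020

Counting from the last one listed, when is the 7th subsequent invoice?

Wed Oct 20 2021

Gaps: 8, 13, 18, 23 days — each gap is 5 larger than the previous one.
Next gap: 28 days. Wed Dec 23 2020 + 28 days = Wed Jan 20 2021.
Next gap: 33 days. Wed Jan 20 2021 + 33 days = Mon Feb 22 2021.
Next gap: 38 days. Mon Feb 22 2021 + 38 days = Thu Apr 1 2021.
Next gap: 43 days. Thu Apr 1 2021 + 43 days = Fri May 14 2021.
Next gap: 48 days. Fri May 14 2021 + 48 days = Thu Jul 1 2021.
Next gap: 53 days. Thu Jul 1 2021 + 53 days = Mon Aug 23 2021.
Next gap: 58 days. Mon Aug 23 2021 + 58 days = Wed Oct 20 2021.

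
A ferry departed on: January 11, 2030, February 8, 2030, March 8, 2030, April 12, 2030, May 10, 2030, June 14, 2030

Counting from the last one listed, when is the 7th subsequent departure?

January 10, 2031

These are Fridays at 28- or 35-day spacing (28, 28, 35, 28, 35).
The pattern: 2nd Friday of the month.
July 2030 — 2nd Friday is July 12, 2030.
August 2030 — 2nd Friday is August 9, 2030.
2nd Friday of September 2030: September 13, 2030.
October 2030 — 2nd Friday is October 11, 2030.
November 2030 — 2nd Friday is November 8, 2030.
2nd Friday of December 2030: December 13, 2030.
2nd Friday of January 2031: January 10, 2031.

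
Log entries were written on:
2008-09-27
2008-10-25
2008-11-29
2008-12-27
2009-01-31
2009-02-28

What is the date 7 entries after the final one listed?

All Saturdays; the gaps (28, 35, 28, 35, 28) vary with month length.
This is the last Saturday of each month.
March 2009 ends with Saturday 2009-03-28.
Last Saturday of April 2009: 2009-04-25.
May 2009 ends with Saturday 2009-05-30.
June 2009 ends with Saturday 2009-06-27.
July 2009 ends with Saturday 2009-07-25.
Last Saturday of August 2009: 2009-08-29.
September 2009 ends with Saturday 2009-09-26.

2009-09-26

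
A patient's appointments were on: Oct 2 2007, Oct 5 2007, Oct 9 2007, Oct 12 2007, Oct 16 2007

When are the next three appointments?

The gap pattern 3, 4, 3, 4 repeats every 2 events.
These are the Tuesdays and Fridays of each week.
The following Friday is Oct 19 2007.
Next Tuesday: Oct 23 2007.
The following Friday is Oct 26 2007.

Oct 19 2007, Oct 23 2007, Oct 26 2007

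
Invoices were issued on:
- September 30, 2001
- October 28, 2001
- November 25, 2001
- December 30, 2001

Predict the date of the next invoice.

All Sundays; the gaps (28, 28, 35) vary with month length.
This is the last Sunday of each month.
January 2002 ends with Sunday January 27, 2002.

January 27, 2002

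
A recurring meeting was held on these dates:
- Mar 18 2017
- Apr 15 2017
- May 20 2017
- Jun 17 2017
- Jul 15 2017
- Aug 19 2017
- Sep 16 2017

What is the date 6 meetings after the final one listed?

All dates are Saturdays, 28, 35, 28, 28, 35, 28 days apart.
Specifically, the 3rd Saturday of each month.
October 2017 — 3rd Saturday is Oct 21 2017.
3rd Saturday of November 2017: Nov 18 2017.
3rd Saturday of December 2017: Dec 16 2017.
3rd Saturday of January 2018: Jan 20 2018.
3rd Saturday of February 2018: Feb 17 2018.
March 2018 — 3rd Saturday is Mar 17 2018.

Mar 17 2018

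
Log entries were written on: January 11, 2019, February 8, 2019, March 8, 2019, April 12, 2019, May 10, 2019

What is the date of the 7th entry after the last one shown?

December 13, 2019

All dates are Fridays, 28, 28, 35, 28 days apart.
Specifically, the 2nd Friday of each month.
2nd Friday of June 2019: June 14, 2019.
July 2019 — 2nd Friday is July 12, 2019.
August 2019 — 2nd Friday is August 9, 2019.
2nd Friday of September 2019: September 13, 2019.
2nd Friday of October 2019: October 11, 2019.
2nd Friday of November 2019: November 8, 2019.
December 2019 — 2nd Friday is December 13, 2019.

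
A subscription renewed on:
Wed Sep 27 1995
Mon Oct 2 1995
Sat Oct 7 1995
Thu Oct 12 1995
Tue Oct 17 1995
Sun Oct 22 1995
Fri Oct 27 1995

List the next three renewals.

Every event comes 5 days after the last (5, 5, 5, 5, 5, 5).
Fri Oct 27 1995 + 5 days = Wed Nov 1 1995.
Wed Nov 1 1995 + 5 days = Mon Nov 6 1995.
Mon Nov 6 1995 + 5 days = Sat Nov 11 1995.

Wed Nov 1 1995, Mon Nov 6 1995, Sat Nov 11 1995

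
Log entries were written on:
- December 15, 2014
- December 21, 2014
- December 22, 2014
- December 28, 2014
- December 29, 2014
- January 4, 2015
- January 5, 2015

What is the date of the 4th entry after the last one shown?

Gaps: 6, 1, 6, 1, 6, 1 days — not constant, but cyclic with period 2.
The events fall on every Monday and Sunday.
The following Sunday is January 11, 2015.
The following Monday is January 12, 2015.
Next Sunday: January 18, 2015.
Next Monday: January 19, 2015.

January 19, 2015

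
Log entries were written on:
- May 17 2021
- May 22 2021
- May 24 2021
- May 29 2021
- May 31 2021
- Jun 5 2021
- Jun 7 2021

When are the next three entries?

Jun 12 2021, Jun 14 2021, Jun 19 2021

The gap pattern 5, 2, 5, 2, 5, 2 repeats every 2 events.
These are the Mondays and Saturdays of each week.
Next Saturday: Jun 12 2021.
The following Monday is Jun 14 2021.
The following Saturday is Jun 19 2021.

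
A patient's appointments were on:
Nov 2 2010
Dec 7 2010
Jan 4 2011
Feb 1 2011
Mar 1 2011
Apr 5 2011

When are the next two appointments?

May 3 2011, Jun 7 2011

All dates are Tuesdays, 35, 28, 28, 28, 35 days apart.
Specifically, the 1st Tuesday of each month.
May 2011 — 1st Tuesday is May 3 2011.
1st Tuesday of June 2011: Jun 7 2011.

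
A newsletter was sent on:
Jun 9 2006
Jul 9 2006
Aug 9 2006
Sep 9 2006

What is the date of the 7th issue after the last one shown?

Each date is the 9th; the gaps (30, 31, 31) track the month lengths.
The rule is the 9th of each month.
Next: October 2006 → Oct 9 2006.
Next: November 2006 → Nov 9 2006.
December 2006: Dec 9 2006.
January 2007: Jan 9 2007.
February 2007: Feb 9 2007.
Next: March 2007 → Mar 9 2007.
Next: April 2007 → Apr 9 2007.

Apr 9 2007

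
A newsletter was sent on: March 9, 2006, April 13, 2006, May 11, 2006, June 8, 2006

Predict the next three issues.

These are Thursdays at 28- or 35-day spacing (35, 28, 28).
The pattern: 2nd Thursday of the month.
July 2006 — 2nd Thursday is July 13, 2006.
August 2006 — 2nd Thursday is August 10, 2006.
September 2006 — 2nd Thursday is September 14, 2006.

July 13, 2006; August 10, 2006; September 14, 2006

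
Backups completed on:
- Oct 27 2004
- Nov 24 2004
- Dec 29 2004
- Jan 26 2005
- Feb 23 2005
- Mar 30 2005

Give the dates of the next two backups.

All Wednesdays; the gaps (28, 35, 28, 28, 35) vary with month length.
This is the last Wednesday of each month.
Last Wednesday of April 2005: Apr 27 2005.
May 2005 ends with Wednesday May 25 2005.

Apr 27 2005, May 25 2005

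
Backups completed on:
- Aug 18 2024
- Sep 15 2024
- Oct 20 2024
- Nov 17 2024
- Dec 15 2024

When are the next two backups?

Jan 19 2025, Feb 16 2025

All dates are Sundays, 28, 35, 28, 28 days apart.
Specifically, the 3rd Sunday of each month.
3rd Sunday of January 2025: Jan 19 2025.
February 2025 — 3rd Sunday is Feb 16 2025.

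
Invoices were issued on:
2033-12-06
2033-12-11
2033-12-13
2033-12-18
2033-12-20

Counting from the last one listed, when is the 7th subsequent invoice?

The gap pattern 5, 2, 5, 2 repeats every 2 events.
These are the Tuesdays and Sundays of each week.
The following Sunday is 2033-12-25.
The following Tuesday is 2033-12-27.
Next Sunday: 2034-01-01.
Next Tuesday: 2034-01-03.
The following Sunday is 2034-01-08.
Next Tuesday: 2034-01-10.
The following Sunday is 2034-01-15.

2034-01-15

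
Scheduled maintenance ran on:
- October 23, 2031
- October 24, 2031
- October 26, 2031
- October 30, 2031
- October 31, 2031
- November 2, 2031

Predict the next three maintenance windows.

Gaps: 1, 2, 4, 1, 2 days — not constant, but cyclic with period 3.
The events fall on every Thursday, Friday and Sunday.
Next Thursday: November 6, 2031.
Next Friday: November 7, 2031.
The following Sunday is November 9, 2031.

November 6, 2031; November 7, 2031; November 9, 2031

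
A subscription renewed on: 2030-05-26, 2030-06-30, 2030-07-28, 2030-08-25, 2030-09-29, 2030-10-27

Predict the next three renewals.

2030-11-24, 2030-12-29, 2031-01-26

All Sundays; the gaps (35, 28, 28, 35, 28) vary with month length.
This is the last Sunday of each month.
November 2030 ends with Sunday 2030-11-24.
Last Sunday of December 2030: 2030-12-29.
Last Sunday of January 2031: 2031-01-26.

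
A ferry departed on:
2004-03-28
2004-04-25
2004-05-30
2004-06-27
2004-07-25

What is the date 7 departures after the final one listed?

2005-02-27

Every date is a Sunday; gaps 28, 35, 28, 28 days.
Each is the last Sunday of its month (at least one falls on the 29th or later, ruling out '4th Sunday').
Last Sunday of August 2004: 2004-08-29.
September 2004 ends with Sunday 2004-09-26.
October 2004 ends with Sunday 2004-10-31.
November 2004 ends with Sunday 2004-11-28.
December 2004 ends with Sunday 2004-12-26.
Last Sunday of January 2005: 2005-01-30.
February 2005 ends with Sunday 2005-02-27.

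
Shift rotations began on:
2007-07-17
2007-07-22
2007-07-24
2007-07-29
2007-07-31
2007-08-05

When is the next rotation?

2007-08-07

Every event lands on a Tuesday or Sunday (gaps cycle 5, 2, 5, 2, 5).
So the schedule is: every Tuesday and Sunday.
Next Tuesday: 2007-08-07.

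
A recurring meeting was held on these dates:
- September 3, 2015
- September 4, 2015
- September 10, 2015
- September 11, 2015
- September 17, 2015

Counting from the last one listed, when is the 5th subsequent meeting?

The gap pattern 1, 6, 1, 6 repeats every 2 events.
These are the Thursdays and Fridays of each week.
The following Friday is September 18, 2015.
The following Thursday is September 24, 2015.
The following Friday is September 25, 2015.
Next Thursday: October 1, 2015.
The following Friday is October 2, 2015.

October 2, 2015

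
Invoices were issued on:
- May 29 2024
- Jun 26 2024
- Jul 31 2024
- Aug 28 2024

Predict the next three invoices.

Sep 25 2024, Oct 30 2024, Nov 27 2024

These are Wednesdays with 28, 35, 28-day gaps.
Each is the final Wednesday of its month — May 29 2024 is past the 28th, so '4th Wednesday' doesn't fit.
September 2024 ends with Wednesday Sep 25 2024.
October 2024 ends with Wednesday Oct 30 2024.
Last Wednesday of November 2024: Nov 27 2024.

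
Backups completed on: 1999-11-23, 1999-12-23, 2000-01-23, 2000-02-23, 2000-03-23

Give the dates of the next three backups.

2000-04-23, 2000-05-23, 2000-06-23

The day-of-month is always 23 (30, 31, 31, 29 days between events).
So this recurs on the 23rd of each month.
April 2000: 2000-04-23.
Next: May 2000 → 2000-05-23.
Next: June 2000 → 2000-06-23.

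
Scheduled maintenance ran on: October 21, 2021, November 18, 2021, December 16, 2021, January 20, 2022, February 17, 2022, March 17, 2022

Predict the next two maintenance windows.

April 21, 2022; May 19, 2022

These are Thursdays at 28- or 35-day spacing (28, 28, 35, 28, 28).
The pattern: 3rd Thursday of the month.
3rd Thursday of April 2022: April 21, 2022.
May 2022 — 3rd Thursday is May 19, 2022.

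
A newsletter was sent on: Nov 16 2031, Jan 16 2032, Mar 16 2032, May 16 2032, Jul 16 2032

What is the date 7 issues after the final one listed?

Sep 16 2033

Gaps: 61, 60, 61, 61 days — not constant. Every event is on the 16th of the month.
Pattern: the 16th of every 2 months.
September 2032: Sep 16 2032.
November 2032: Nov 16 2032.
January 2033: Jan 16 2033.
March 2033: Mar 16 2033.
May 2033: May 16 2033.
July 2033: Jul 16 2033.
Next: September 2033 → Sep 16 2033.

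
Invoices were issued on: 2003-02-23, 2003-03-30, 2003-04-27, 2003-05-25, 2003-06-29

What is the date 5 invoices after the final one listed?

These are Sundays with 35, 28, 28, 35-day gaps.
Each is the final Sunday of its month — 2003-03-30 is past the 28th, so '4th Sunday' doesn't fit.
July 2003 ends with Sunday 2003-07-27.
August 2003 ends with Sunday 2003-08-31.
Last Sunday of September 2003: 2003-09-28.
Last Sunday of October 2003: 2003-10-26.
Last Sunday of November 2003: 2003-11-30.

2003-11-30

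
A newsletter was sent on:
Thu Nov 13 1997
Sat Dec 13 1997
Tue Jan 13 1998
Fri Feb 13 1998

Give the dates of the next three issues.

The day-of-month is always 13 (30, 31, 31 days between events).
So this recurs on the 13th of each month.
March 1998: Fri Mar 13 1998.
Next: April 1998 → Mon Apr 13 1998.
Next: May 1998 → Wed May 13 1998.

Fri Mar 13 1998, Mon Apr 13 1998, Wed May 13 1998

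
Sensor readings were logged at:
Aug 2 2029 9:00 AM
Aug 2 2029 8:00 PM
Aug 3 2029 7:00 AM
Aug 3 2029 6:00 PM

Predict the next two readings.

Gaps: 11, 11, 11 hours — each event is 11 hours after the previous one.
Aug 3 2029 6:00 PM + 11 h = Aug 4 2029 5:00 AM.
Aug 4 2029 5:00 AM + 11 h = Aug 4 2029 4:00 PM.

Aug 4 2029 5:00 AM, Aug 4 2029 4:00 PM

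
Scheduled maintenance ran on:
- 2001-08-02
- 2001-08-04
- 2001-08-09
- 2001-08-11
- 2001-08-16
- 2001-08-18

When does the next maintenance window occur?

The gap pattern 2, 5, 2, 5, 2 repeats every 2 events.
These are the Thursdays and Saturdays of each week.
Next Thursday: 2001-08-23.

2001-08-23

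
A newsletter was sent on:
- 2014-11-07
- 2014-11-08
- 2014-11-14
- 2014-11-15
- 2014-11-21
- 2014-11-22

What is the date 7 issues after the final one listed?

2014-12-19

Gaps: 1, 6, 1, 6, 1 days — not constant, but cyclic with period 2.
The events fall on every Friday and Saturday.
Next Friday: 2014-11-28.
The following Saturday is 2014-11-29.
Next Friday: 2014-12-05.
Next Saturday: 2014-12-06.
Next Friday: 2014-12-12.
Next Saturday: 2014-12-13.
The following Friday is 2014-12-19.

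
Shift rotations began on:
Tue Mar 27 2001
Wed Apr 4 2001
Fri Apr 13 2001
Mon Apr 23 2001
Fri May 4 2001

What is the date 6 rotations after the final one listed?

The spacing grows by 1 each time: 8, 9, 10, 11 days.
Next gap: 12 days. Fri May 4 2001 + 12 days = Wed May 16 2001.
Next gap: 13 days. Wed May 16 2001 + 13 days = Tue May 29 2001.
Next gap: 14 days. Tue May 29 2001 + 14 days = Tue Jun 12 2001.
Next gap: 15 days. Tue Jun 12 2001 + 15 days = Wed Jun 27 2001.
Next gap: 16 days. Wed Jun 27 2001 + 16 days = Fri Jul 13 2001.
Next gap: 17 days. Fri Jul 13 2001 + 17 days = Mon Jul 30 2001.

Mon Jul 30 2001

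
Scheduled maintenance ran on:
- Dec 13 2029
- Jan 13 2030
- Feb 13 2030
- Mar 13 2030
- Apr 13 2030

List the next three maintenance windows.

Each date is the 13th; the gaps (31, 31, 28, 31) track the month lengths.
The rule is the 13th of each month.
May 2030: May 13 2030.
June 2030: Jun 13 2030.
Next: July 2030 → Jul 13 2030.

May 13 2030, Jun 13 2030, Jul 13 2030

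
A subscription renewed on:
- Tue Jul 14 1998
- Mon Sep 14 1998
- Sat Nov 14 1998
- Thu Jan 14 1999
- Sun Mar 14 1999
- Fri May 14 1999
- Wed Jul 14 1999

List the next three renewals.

Tue Sep 14 1999, Sun Nov 14 1999, Fri Jan 14 2000

Each date is the 14th; the gaps (62, 61, 61, 59, 61, 61) track the month lengths.
The rule is the 14th of every 2 months.
September 1999: Tue Sep 14 1999.
November 1999: Sun Nov 14 1999.
Next: January 2000 → Fri Jan 14 2000.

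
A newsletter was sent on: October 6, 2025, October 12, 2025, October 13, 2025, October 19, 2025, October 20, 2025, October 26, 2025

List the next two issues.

Gaps: 6, 1, 6, 1, 6 days — not constant, but cyclic with period 2.
The events fall on every Monday and Sunday.
Next Monday: October 27, 2025.
Next Sunday: November 2, 2025.

October 27, 2025; November 2, 2025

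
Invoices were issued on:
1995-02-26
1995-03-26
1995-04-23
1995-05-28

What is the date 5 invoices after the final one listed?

1995-10-22

Gaps: 28, 28, 35 days — a mix of 28 and 35. Every date is a Sunday.
Each is the 4th Sunday of its month.
4th Sunday of June 1995: 1995-06-25.
July 1995 — 4th Sunday is 1995-07-23.
4th Sunday of August 1995: 1995-08-27.
September 1995 — 4th Sunday is 1995-09-24.
4th Sunday of October 1995: 1995-10-22.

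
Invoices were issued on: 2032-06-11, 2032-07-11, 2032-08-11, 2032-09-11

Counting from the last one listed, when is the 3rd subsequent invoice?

Gaps: 30, 31, 31 days — not constant. Every event is on the 11th of the month.
Pattern: the 11th of each month.
October 2032: 2032-10-11.
November 2032: 2032-11-11.
December 2032: 2032-12-11.

2032-12-11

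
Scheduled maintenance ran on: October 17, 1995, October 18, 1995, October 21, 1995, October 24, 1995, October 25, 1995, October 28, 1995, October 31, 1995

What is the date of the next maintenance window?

November 1, 1995

Every event lands on a Tuesday or Wednesday or Saturday (gaps cycle 1, 3, 3, 1, 3, 3).
So the schedule is: every Tuesday, Wednesday and Saturday.
The following Wednesday is November 1, 1995.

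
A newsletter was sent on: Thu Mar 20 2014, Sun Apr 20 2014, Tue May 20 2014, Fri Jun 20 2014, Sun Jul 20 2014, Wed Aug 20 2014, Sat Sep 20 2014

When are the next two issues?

Gaps: 31, 30, 31, 30, 31, 31 days — not constant. Every event is on the 20th of the month.
Pattern: the 20th of each month.
October 2014: Mon Oct 20 2014.
Next: November 2014 → Thu Nov 20 2014.

Mon Oct 20 2014, Thu Nov 20 2014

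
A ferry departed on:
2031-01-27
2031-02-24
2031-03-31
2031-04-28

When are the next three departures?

These are Mondays with 28, 35, 28-day gaps.
Each is the final Monday of its month — 2031-03-31 is past the 28th, so '4th Monday' doesn't fit.
Last Monday of May 2031: 2031-05-26.
Last Monday of June 2031: 2031-06-30.
July 2031 ends with Monday 2031-07-28.

2031-05-26, 2031-06-30, 2031-07-28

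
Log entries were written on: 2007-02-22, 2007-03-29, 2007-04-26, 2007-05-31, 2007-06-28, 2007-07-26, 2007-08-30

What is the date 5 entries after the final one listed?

Every date is a Thursday; gaps 35, 28, 35, 28, 28, 35 days.
Each is the last Thursday of its month (at least one falls on the 29th or later, ruling out '4th Thursday').
September 2007 ends with Thursday 2007-09-27.
October 2007 ends with Thursday 2007-10-25.
Last Thursday of November 2007: 2007-11-29.
December 2007 ends with Thursday 2007-12-27.
January 2008 ends with Thursday 2008-01-31.

2008-01-31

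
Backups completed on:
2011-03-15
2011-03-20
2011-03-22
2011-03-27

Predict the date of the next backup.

2011-03-29

Every event lands on a Tuesday or Sunday (gaps cycle 5, 2, 5).
So the schedule is: every Tuesday and Sunday.
Next Tuesday: 2011-03-29.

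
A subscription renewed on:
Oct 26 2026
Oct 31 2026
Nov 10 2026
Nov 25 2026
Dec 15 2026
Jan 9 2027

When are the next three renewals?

Feb 8 2027, Mar 15 2027, Apr 24 2027

The spacing grows by 5 each time: 5, 10, 15, 20, 25 days.
Next gap: 30 days. Jan 9 2027 + 30 days = Feb 8 2027.
Next gap: 35 days. Feb 8 2027 + 35 days = Mar 15 2027.
Next gap: 40 days. Mar 15 2027 + 40 days = Apr 24 2027.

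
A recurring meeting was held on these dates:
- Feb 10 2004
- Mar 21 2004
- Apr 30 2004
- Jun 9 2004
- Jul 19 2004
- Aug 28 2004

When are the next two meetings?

Oct 7 2004, Nov 16 2004

Every event comes 40 days after the last (40, 40, 40, 40, 40).
Aug 28 2004 + 40 days = Oct 7 2004.
Oct 7 2004 + 40 days = Nov 16 2004.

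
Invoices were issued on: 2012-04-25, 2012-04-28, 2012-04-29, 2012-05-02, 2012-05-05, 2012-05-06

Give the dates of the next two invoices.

The gap pattern 3, 1, 3, 3, 1 repeats every 3 events.
These are the Wednesdays, Saturdays and Sundays of each week.
The following Wednesday is 2012-05-09.
The following Saturday is 2012-05-12.

2012-05-09, 2012-05-12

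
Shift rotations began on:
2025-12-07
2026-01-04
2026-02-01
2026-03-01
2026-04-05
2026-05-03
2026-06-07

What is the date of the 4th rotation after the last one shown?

2026-10-04

All dates are Sundays, 28, 28, 28, 35, 28, 35 days apart.
Specifically, the 1st Sunday of each month.
July 2026 — 1st Sunday is 2026-07-05.
1st Sunday of August 2026: 2026-08-02.
September 2026 — 1st Sunday is 2026-09-06.
October 2026 — 1st Sunday is 2026-10-04.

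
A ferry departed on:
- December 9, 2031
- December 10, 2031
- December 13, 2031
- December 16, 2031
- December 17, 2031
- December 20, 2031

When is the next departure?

December 23, 2031

Every event lands on a Tuesday or Wednesday or Saturday (gaps cycle 1, 3, 3, 1, 3).
So the schedule is: every Tuesday, Wednesday and Saturday.
Next Tuesday: December 23, 2031.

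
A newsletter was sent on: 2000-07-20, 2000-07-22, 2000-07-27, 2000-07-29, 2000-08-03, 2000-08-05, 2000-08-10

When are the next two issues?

2000-08-12, 2000-08-17

Every event lands on a Thursday or Saturday (gaps cycle 2, 5, 2, 5, 2, 5).
So the schedule is: every Thursday and Saturday.
Next Saturday: 2000-08-12.
The following Thursday is 2000-08-17.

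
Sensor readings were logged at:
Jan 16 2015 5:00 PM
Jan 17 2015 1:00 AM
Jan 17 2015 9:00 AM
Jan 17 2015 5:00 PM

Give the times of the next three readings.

Jan 18 2015 1:00 AM, Jan 18 2015 9:00 AM, Jan 18 2015 5:00 PM

The interval is a steady 8 hours (8, 8, 8).
Jan 17 2015 5:00 PM + 8 h = Jan 18 2015 1:00 AM.
Jan 18 2015 1:00 AM + 8 h = Jan 18 2015 9:00 AM.
Jan 18 2015 9:00 AM + 8 h = Jan 18 2015 5:00 PM.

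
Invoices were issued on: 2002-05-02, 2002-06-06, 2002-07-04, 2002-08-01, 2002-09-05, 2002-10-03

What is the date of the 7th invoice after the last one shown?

All dates are Thursdays, 35, 28, 28, 35, 28 days apart.
Specifically, the 1st Thursday of each month.
November 2002 — 1st Thursday is 2002-11-07.
December 2002 — 1st Thursday is 2002-12-05.
1st Thursday of January 2003: 2003-01-02.
February 2003 — 1st Thursday is 2003-02-06.
March 2003 — 1st Thursday is 2003-03-06.
1st Thursday of April 2003: 2003-04-03.
1st Thursday of May 2003: 2003-05-01.

2003-05-01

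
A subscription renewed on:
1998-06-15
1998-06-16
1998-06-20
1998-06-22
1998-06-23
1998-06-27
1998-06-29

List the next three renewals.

1998-06-30, 1998-07-04, 1998-07-06

The gap pattern 1, 4, 2, 1, 4, 2 repeats every 3 events.
These are the Mondays, Tuesdays and Saturdays of each week.
Next Tuesday: 1998-06-30.
The following Saturday is 1998-07-04.
Next Monday: 1998-07-06.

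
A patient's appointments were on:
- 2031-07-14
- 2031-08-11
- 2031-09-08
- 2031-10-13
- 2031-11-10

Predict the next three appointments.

2031-12-08, 2032-01-12, 2032-02-09

Gaps: 28, 28, 35, 28 days — a mix of 28 and 35. Every date is a Monday.
Each is the 2nd Monday of its month.
December 2031 — 2nd Monday is 2031-12-08.
2nd Monday of January 2032: 2032-01-12.
February 2032 — 2nd Monday is 2032-02-09.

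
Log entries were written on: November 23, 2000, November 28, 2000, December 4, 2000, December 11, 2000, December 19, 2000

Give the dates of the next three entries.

Gaps: 5, 6, 7, 8 days — each gap is 1 larger than the previous one.
Next gap: 9 days. December 19, 2000 + 9 days = December 28, 2000.
Next gap: 10 days. December 28, 2000 + 10 days = January 7, 2001.
Next gap: 11 days. January 7, 2001 + 11 days = January 18, 2001.

December 28, 2000; January 7, 2001; January 18, 2001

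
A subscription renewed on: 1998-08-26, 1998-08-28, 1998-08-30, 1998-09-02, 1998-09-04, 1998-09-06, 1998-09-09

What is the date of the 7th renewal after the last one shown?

Every event lands on a Wednesday or Friday or Sunday (gaps cycle 2, 2, 3, 2, 2, 3).
So the schedule is: every Wednesday, Friday and Sunday.
The following Friday is 1998-09-11.
The following Sunday is 1998-09-13.
Next Wednesday: 1998-09-16.
The following Friday is 1998-09-18.
The following Sunday is 1998-09-20.
Next Wednesday: 1998-09-23.
Next Friday: 1998-09-25.

1998-09-25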